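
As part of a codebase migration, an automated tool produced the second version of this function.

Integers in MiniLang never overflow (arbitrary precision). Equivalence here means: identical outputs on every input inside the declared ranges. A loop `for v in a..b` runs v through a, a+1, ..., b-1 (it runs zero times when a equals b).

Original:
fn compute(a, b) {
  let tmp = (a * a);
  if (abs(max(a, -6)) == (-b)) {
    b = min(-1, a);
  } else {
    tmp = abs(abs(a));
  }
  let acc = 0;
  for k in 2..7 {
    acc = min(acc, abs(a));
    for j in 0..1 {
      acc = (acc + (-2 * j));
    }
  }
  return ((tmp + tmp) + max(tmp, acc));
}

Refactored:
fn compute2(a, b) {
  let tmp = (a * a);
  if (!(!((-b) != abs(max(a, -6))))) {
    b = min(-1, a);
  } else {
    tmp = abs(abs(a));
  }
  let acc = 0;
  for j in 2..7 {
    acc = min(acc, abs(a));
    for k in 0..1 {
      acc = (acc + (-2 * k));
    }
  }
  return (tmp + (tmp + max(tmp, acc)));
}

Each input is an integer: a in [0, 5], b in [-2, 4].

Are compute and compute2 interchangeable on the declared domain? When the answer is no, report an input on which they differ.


Run the pair on a=2, b=-2.
compute: tmp = 4; (abs(max(a, -6)) == (-b)) -> true; b = -1; acc = 0; [k=2]; acc = 0; [j=0]; acc = 0; [k=3]; acc = 0; [j=0]; acc = 0; [k=4]; acc = 0; [j=0]; acc = 0; [k=5]; acc = 0; [j=0]; acc = 0; [k=6]; acc = 0; [j=0]; acc = 0; return 12
compute2: tmp = 4; (!(!((-b) != abs(max(a, -6))))) -> false; tmp = 2; acc = 0; [j=2]; acc = 0; [k=0]; acc = 0; [j=3]; acc = 0; [k=0]; acc = 0; [j=4]; acc = 0; [k=0]; acc = 0; [j=5]; acc = 0; [k=0]; acc = 0; [j=6]; acc = 0; [k=0]; acc = 0; return 6
12 and 6 differ, so these are not the same function on this domain.
verdict: not equivalent; witness: a=2, b=-2


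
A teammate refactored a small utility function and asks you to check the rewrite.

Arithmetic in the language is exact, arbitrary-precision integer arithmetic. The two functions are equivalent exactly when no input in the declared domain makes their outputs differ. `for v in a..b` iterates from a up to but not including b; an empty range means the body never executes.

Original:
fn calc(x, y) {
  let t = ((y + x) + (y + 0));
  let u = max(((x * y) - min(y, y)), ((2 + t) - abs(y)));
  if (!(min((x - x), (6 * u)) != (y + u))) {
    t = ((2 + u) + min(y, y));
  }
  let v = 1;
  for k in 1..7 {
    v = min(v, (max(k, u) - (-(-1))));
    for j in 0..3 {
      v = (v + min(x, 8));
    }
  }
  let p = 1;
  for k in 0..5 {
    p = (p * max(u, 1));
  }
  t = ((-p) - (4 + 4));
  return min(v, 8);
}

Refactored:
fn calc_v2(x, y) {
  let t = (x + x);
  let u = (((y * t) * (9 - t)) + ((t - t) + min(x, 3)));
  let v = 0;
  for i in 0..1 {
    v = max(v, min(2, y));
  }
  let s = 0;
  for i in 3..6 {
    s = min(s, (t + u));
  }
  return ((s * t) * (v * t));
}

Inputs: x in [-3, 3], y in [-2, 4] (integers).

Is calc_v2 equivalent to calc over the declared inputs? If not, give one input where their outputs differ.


The rewrite breaks on x=-3, y=-2, where the results are -53 and 0.
calc: t := -7 | u := 8 | (!(min((x - x), (6 * u)) != (y + u))): false | v := 1 | iter k=1: | v := 1 | iter j=0: | v := -2 | iter j=1: | v := -5 | iter j=2: | v := -8 | iter k=2: | v := -8 | iter j=0: | v := -11 | iter j=1: | v := -14 | iter j=2: | v := -17 | iter k=3: | v := -17 | iter j=0: | v := -20 | iter j=1: | v := -23 | iter j=2: | v := -26 | iter k=4: | v := -26 | iter j=0: | v := -29 | iter j=1: | v := -32 | iter j=2: | v := -35 | iter k=5: | v := -35 | iter j=0: | v := -38 | iter j=1: | v := -41 | iter j=2: | v := -44 | iter k=6: | v := -44 | iter j=0: | v := -47 | iter j=1: | v := -50 | iter j=2: | v := -53 | p := 1 | iter k=0: | p := 8 | iter k=1: | p := 64 | iter k=2: | p := 512 | iter k=3: | p := 4096 | iter k=4: | p := 32768 | t := -32776 | result -53
calc_v2: t := -6 | u := 177 | v := 0 | iter i=0: | v := 0 | s := 0 | iter i=3: | s := 0 | iter i=4: | s := 0 | iter i=5: | s := 0 | result 0
verdict: not equivalent; witness: x=-3, y=-2


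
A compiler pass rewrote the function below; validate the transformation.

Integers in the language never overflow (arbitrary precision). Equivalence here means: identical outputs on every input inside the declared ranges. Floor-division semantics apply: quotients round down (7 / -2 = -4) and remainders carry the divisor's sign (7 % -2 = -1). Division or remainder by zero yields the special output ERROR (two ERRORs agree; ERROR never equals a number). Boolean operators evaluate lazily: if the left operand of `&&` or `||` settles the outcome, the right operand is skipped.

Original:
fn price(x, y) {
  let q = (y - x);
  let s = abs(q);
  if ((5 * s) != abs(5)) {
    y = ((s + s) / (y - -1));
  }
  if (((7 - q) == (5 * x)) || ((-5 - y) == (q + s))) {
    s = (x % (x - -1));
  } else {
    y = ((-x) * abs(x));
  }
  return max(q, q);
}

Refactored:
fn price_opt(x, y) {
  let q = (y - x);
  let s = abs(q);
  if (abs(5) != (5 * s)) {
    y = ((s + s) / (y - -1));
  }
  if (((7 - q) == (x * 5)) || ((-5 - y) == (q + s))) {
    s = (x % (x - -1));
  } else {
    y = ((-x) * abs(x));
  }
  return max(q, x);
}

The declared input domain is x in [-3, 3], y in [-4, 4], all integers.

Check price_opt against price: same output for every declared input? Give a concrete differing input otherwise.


At x=-1, y=-4: price gives -3, price_opt gives -1.
verdict: not equivalent; witness: x=-1, y=-4


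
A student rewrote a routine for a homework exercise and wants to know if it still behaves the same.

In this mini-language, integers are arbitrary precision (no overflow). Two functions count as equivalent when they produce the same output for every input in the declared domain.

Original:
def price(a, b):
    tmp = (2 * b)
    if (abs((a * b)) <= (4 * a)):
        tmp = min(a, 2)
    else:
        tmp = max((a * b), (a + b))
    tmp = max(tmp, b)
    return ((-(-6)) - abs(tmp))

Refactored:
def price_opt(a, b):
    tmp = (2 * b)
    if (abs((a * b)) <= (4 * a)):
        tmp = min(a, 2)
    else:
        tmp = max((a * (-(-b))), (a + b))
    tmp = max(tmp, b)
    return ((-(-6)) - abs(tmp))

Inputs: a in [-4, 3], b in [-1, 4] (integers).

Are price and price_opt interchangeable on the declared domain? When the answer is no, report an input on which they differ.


Equivalent — the differences include same computation, different form, yet no declared input distinguishes the two.
Tracing a=-3, b=2: price: tmp=4, then (abs((a * b)) <= (4 * a)) is false, then tmp=-1, then tmp=2, then returns 4 | price_opt: tmp=4, then (abs((a * b)) <= (4 * a)) is false, then tmp=-1, then tmp=2, then returns 4 — matching result 4.
An exhaustive pass over the 48 declared inputs shows identical outputs.
verdict: equivalent


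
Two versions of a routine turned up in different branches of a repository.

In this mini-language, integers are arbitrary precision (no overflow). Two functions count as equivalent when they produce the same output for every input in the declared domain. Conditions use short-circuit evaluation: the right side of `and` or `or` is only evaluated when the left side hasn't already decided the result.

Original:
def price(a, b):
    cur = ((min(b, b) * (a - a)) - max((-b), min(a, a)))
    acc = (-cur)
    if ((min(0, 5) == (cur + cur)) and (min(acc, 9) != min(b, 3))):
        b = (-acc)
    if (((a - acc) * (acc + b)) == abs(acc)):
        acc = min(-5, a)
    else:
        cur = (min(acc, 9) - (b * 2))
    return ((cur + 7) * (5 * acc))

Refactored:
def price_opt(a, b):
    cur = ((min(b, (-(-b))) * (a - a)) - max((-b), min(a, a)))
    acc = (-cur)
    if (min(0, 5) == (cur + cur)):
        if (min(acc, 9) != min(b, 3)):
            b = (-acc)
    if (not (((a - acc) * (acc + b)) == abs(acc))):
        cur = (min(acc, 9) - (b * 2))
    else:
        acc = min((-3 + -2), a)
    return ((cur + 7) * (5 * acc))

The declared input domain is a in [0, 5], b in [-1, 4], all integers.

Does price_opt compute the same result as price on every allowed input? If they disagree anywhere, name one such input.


The two are interchangeable: arithmetic usage differs; statement counts differ; constant usage differs; branching structure differs; boolean connective usage differs, and every declared input agrees.
As a probe, take a=1, b=3: price runs cur=-1, then acc=1, then ((min(0, 5) == (cur + cur)) and (min(acc, 9) != min(b, 3))) is false, then (((a - acc) * (acc + b)) == abs(acc)) is false, then cur=-5, then returns 10; price_opt runs cur=-1, then acc=1, then (min(0, 5) == (cur + cur)) is false, then (not (((a - acc) * (acc + b)) == abs(acc))) is true, then cur=-5, then returns 10; both end at 10.
An exhaustive pass over the 36 declared inputs shows identical outputs.
verdict: equivalent


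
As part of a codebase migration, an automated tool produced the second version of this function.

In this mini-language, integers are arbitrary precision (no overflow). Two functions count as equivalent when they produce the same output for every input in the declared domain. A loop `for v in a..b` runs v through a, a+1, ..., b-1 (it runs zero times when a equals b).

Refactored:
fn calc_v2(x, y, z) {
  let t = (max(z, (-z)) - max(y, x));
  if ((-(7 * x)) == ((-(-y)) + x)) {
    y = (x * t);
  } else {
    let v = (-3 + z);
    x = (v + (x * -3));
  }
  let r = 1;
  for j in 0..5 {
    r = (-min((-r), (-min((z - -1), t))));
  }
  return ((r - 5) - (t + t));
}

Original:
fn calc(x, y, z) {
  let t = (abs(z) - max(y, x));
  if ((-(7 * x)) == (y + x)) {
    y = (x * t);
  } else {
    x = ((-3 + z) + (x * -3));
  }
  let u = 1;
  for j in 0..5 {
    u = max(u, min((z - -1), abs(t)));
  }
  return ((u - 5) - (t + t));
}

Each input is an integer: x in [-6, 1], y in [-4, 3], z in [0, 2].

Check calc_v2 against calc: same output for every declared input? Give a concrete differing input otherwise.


Run the pair on x=-6, y=3, z=1.
calc: t=-2, then ((-(7 * x)) == (y + x)) is false, then x=16, then u=1, then (j=0), then u=2, then (j=1), then u=2, then (j=2), then u=2, then (j=3), then u=2, then (j=4), then u=2, then returns 1
calc_v2: t=-2, then ((-(7 * x)) == ((-(-y)) + x)) is false, then v=-2, then x=16, then r=1, then (j=0), then r=1, then (j=1), then r=1, then (j=2), then r=1, then (j=3), then r=1, then (j=4), then r=1, then returns 0
1 vs 0 — the two versions disagree here.
verdict: not equivalent; witness: x=-6, y=3, z=1


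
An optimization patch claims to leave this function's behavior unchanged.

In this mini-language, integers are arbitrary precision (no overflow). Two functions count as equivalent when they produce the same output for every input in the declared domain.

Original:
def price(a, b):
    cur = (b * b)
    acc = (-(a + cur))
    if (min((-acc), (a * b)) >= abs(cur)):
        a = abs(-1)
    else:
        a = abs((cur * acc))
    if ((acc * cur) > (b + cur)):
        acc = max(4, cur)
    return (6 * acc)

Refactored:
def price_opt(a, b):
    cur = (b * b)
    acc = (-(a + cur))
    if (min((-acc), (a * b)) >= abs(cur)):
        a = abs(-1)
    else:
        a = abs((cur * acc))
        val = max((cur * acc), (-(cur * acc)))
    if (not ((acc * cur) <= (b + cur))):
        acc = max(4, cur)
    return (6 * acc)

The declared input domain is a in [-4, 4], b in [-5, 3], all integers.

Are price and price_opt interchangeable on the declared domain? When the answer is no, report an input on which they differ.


Changes here: statement counts differ, boolean connective usage differs, local variable names differ, comparison usage differs, arithmetic usage differs, min/max/abs usage differs; the full 81-point sweep finds no disagreement.
verdict: equivalent


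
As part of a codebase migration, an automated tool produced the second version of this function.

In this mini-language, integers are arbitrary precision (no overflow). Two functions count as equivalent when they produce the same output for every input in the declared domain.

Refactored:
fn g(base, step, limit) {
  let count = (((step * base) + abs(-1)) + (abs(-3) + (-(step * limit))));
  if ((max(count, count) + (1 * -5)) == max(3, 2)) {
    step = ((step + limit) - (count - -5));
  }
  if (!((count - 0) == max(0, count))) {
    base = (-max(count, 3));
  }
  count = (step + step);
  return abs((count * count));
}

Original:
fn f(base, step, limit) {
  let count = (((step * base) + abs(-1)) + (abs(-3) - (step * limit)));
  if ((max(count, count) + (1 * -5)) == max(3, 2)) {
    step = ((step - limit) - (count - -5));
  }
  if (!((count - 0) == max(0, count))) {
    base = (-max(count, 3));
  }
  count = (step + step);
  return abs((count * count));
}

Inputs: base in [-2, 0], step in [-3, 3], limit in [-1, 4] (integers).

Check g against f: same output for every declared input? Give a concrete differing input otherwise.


Consider the input base=-2, step=-1, limit=2.
f: count=8, then ((max(count, count) + (1 * -5)) == max(3, 2)) is true, then step=-16, then (!((count - 0) == max(0, count))) is false, then count=-32, then returns 1024
g: count=8, then ((max(count, count) + (1 * -5)) == max(3, 2)) is true, then step=-12, then (!((count - 0) == max(0, count))) is false, then count=-24, then returns 576
1024 and 576 differ, so these are not the same function on this domain.
verdict: not equivalent; witness: base=-2, step=-1, limit=2


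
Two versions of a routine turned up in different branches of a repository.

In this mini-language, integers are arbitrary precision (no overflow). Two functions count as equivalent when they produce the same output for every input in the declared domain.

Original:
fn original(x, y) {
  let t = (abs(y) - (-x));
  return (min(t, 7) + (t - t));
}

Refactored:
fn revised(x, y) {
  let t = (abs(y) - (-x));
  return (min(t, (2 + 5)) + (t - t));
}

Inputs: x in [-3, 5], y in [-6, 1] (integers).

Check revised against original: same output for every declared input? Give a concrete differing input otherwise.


This is a faithful refactor — arithmetic usage differs; and constant usage differs, but the computed results match everywhere.
As a probe, take x=4, y=-5: original runs t = 9; return 7; revised runs t = 9; return 7; both end at 7.
An exhaustive pass over the 72 declared inputs shows identical outputs.
verdict: equivalent


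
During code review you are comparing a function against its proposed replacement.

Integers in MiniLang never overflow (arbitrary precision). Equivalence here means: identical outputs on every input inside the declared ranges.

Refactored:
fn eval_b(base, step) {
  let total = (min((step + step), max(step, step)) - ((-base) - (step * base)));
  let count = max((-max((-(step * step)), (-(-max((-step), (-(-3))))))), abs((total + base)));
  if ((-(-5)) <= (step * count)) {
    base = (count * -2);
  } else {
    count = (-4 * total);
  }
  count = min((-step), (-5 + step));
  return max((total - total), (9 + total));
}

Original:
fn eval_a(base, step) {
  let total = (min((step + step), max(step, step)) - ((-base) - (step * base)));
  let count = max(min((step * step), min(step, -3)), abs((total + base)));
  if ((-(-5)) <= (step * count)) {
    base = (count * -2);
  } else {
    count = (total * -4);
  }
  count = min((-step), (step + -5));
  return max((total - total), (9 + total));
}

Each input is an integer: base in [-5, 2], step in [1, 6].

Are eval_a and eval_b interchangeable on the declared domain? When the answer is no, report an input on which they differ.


Changes here: min/max/abs usage differs; the full 48-point sweep finds no disagreement.
verdict: equivalent


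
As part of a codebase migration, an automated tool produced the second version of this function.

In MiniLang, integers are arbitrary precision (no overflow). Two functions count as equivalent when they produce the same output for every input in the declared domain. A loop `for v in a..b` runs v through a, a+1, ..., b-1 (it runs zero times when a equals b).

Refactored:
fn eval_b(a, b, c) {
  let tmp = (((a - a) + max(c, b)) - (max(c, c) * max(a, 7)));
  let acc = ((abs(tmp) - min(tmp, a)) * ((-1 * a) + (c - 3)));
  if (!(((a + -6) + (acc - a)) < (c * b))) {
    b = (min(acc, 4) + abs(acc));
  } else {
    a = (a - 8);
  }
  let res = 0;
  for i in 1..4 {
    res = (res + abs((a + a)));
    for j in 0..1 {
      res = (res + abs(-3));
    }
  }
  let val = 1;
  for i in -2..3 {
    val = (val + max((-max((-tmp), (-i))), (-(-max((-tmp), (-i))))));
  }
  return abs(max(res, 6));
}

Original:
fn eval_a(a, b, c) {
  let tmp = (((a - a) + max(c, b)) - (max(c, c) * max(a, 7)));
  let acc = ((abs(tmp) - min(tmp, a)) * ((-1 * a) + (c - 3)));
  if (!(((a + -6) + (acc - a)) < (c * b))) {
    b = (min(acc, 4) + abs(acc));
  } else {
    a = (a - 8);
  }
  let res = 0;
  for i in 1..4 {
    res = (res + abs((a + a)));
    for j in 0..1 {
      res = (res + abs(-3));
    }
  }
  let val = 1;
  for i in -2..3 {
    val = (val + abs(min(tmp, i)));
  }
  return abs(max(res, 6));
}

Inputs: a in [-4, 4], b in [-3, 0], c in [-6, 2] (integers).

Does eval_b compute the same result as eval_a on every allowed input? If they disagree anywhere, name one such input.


Side by side, the visible changes include: min/max/abs usage differs.
Tracing a=2, b=-3, c=2: eval_a: tmp := -12 | acc := -72 | (!(((a + -6) + (acc - a)) < (c * b))): false | a := -6 | res := 0 | iter i=1: | res := 12 | iter j=0: | res := 15 | iter i=2: | res := 27 | iter j=0: | res := 30 | iter i=3: | res := 42 | iter j=0: | res := 45 | val := 1 | iter i=-2: | val := 13 | iter i=-1: | val := 25 | iter i=0: | val := 37 | iter i=1: | val := 49 | iter i=2: | val := 61 | result 45 | eval_b: tmp := -12 | acc := -72 | (!(((a + -6) + (acc - a)) < (c * b))): false | a := -6 | res := 0 | iter i=1: | res := 12 | iter j=0: | res := 15 | iter i=2: | res := 27 | iter j=0: | res := 30 | iter i=3: | res := 42 | iter j=0: | res := 45 | val := 1 | iter i=-2: | val := 13 | iter i=-1: | val := 25 | iter i=0: | val := 37 | iter i=1: | val := 49 | iter i=2: | val := 61 | result 45 — matching result 45.
Sweeping the whole domain (324 inputs) finds no disagreement.
verdict: equivalent


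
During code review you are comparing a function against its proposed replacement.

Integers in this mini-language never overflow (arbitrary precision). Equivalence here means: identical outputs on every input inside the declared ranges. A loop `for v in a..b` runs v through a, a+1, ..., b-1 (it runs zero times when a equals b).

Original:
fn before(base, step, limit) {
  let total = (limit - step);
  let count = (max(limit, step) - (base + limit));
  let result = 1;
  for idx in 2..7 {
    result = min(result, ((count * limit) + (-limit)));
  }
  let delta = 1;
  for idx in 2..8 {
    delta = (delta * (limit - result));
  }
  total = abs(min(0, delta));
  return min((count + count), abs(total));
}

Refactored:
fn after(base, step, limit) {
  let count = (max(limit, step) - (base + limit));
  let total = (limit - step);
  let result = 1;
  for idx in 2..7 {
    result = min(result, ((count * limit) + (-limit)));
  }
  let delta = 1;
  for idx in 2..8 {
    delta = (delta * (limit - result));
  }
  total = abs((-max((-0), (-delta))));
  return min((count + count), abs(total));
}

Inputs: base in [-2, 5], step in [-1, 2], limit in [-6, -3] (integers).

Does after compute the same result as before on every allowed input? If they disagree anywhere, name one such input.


Equivalent — the differences include min/max/abs usage differs, yet no declared input distinguishes the two.
As a probe, take base=3, step=2, limit=-3: before runs total becomes -5; next count becomes 2; next result becomes 1; next at idx=2:; next result becomes -3; next at idx=3:; next result becomes -3; next at idx=4:; next result becomes -3; next at idx=5:; next result becomes -3; next at idx=6:; next result becomes -3; next delta becomes 1; next at idx=2:; next delta becomes 0; next at idx=3:; next delta becomes 0; next at idx=4:; next delta becomes 0; next at idx=5:; next delta becomes 0; next at idx=6:; next delta becomes 0; next at idx=7:; next delta becomes 0; next total becomes 0; next final value 0; after runs count becomes 2; next total becomes -5; next result becomes 1; next at idx=2:; next result becomes -3; next at idx=3:; next result becomes -3; next at idx=4:; next result becomes -3; next at idx=5:; next result becomes -3; next at idx=6:; next result becomes -3; next delta becomes 1; next at idx=2:; next delta becomes 0; next at idx=3:; next delta becomes 0; next at idx=4:; next delta becomes 0; next at idx=5:; next delta becomes 0; next at idx=6:; next delta becomes 0; next at idx=7:; next delta becomes 0; next total becomes 0; next final value 0; both end at 0.
Across all 128 domain points the two functions coincide.
verdict: equivalent


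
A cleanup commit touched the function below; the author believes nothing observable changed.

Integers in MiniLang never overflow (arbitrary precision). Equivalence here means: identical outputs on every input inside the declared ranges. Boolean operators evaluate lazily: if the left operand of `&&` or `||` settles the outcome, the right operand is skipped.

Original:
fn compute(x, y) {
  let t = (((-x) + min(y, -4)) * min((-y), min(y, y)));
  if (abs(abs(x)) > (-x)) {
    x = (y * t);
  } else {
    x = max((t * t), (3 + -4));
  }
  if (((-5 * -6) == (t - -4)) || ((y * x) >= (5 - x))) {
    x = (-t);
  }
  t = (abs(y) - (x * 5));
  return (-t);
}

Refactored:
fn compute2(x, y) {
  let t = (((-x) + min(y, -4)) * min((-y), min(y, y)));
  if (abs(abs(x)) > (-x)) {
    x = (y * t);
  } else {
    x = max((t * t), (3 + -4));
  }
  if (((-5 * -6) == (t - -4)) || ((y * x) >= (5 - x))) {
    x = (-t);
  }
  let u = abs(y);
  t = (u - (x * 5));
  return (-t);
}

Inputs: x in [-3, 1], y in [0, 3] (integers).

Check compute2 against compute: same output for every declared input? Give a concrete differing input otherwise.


Differences: local variable names differ; statement counts differ — yet all 20 inputs agree.
verdict: equivalent


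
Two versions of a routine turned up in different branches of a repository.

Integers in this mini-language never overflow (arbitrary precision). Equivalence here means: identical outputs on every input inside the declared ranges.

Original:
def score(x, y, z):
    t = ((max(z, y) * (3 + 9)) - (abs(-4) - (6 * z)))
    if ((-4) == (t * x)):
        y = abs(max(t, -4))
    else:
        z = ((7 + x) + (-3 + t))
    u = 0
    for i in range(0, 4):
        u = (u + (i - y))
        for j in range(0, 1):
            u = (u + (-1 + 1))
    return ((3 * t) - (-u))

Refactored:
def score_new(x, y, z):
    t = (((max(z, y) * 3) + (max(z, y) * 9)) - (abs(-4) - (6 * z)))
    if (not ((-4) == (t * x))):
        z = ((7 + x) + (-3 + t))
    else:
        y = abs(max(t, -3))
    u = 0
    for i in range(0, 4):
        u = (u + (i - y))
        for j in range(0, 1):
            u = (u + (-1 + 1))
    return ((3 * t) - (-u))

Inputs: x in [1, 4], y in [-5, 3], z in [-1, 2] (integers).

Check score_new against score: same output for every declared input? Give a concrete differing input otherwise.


These are not equivalent — on x=1, y=-5, z=0 the outputs split (-22 vs -18).
score: t = -4; ((-4) == (t * x)) -> true; y = 4; u = 0; [i=0]; u = -4; [j=0]; u = -4; [i=1]; u = -7; [j=0]; u = -7; [i=2]; u = -9; [j=0]; u = -9; [i=3]; u = -10; [j=0]; u = -10; return -22
score_new: t = -4; (not ((-4) == (t * x))) -> false; y = 3; u = 0; [i=0]; u = -3; [j=0]; u = -3; [i=1]; u = -5; [j=0]; u = -5; [i=2]; u = -6; [j=0]; u = -6; [i=3]; u = -6; [j=0]; u = -6; return -18
verdict: not equivalent; witness: x=1, y=-5, z=0


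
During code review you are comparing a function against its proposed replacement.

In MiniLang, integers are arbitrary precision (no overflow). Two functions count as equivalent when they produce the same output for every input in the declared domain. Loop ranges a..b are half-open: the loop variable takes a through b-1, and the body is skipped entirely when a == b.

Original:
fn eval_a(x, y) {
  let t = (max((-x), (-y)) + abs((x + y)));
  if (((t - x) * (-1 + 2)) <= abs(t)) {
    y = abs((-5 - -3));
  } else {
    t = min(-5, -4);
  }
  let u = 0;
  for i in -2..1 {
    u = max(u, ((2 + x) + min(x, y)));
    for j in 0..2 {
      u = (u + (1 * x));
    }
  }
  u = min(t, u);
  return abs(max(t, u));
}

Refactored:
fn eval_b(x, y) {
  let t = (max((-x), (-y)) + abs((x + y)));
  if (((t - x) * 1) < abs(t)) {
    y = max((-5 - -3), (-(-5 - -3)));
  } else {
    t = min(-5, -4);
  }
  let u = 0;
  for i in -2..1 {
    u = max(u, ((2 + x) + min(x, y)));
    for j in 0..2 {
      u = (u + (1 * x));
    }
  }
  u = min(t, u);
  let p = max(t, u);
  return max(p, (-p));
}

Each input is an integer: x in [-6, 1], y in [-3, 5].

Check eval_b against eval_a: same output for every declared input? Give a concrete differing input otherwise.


Input x=0, y=-3: 6 from eval_a versus 5 from eval_b.
verdict: not equivalent; witness: x=0, y=-3


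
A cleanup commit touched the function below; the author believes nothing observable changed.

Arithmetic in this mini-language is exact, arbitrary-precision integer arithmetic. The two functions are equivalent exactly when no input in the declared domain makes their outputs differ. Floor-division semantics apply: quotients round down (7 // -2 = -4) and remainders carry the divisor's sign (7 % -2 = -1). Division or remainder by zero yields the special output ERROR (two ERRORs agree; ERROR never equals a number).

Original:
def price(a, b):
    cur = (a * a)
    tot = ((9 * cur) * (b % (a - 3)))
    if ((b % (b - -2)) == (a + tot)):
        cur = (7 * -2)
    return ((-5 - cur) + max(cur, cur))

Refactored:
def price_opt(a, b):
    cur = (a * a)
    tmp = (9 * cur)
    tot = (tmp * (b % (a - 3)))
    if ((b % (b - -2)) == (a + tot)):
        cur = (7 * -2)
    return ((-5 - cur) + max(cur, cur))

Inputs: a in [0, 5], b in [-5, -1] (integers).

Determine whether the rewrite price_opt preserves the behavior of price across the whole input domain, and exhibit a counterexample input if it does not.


Comparing the listings, the differences include: statement counts differ; also local variable names differ.
As a probe, take a=5, b=-3: price runs cur := 25 | tot := 225 | ((b % (b - -2)) == (a + tot)): false | result -5; price_opt runs cur := 25 | tmp := 225 | tot := 225 | ((b % (b - -2)) == (a + tot)): false | result -5; both end at -5.
Across all 30 domain points the two functions coincide.
verdict: equivalent


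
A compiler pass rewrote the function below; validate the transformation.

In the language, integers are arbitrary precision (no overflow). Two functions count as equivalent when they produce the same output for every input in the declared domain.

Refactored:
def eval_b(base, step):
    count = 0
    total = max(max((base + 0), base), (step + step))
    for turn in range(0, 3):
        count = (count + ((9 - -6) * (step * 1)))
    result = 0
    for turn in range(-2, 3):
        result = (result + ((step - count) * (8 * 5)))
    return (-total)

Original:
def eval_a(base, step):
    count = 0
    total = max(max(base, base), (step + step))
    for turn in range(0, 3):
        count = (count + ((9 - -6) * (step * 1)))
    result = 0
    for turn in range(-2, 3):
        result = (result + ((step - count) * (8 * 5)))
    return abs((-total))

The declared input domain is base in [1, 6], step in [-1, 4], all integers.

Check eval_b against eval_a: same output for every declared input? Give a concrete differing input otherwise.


The rewrite breaks on base=1, step=-1, where the results are 1 and -1.
eval_a: count=0, then total=1, then (turn=0), then count=-15, then (turn=1), then count=-30, then (turn=2), then count=-45, then result=0, then (turn=-2), then result=1760, then (turn=-1), then result=3520, then (turn=0), then result=5280, then (turn=1), then result=7040, then (turn=2), then result=8800, then returns 1
eval_b: count=0, then total=1, then (turn=0), then count=-15, then (turn=1), then count=-30, then (turn=2), then count=-45, then result=0, then (turn=-2), then result=1760, then (turn=-1), then result=3520, then (turn=0), then result=5280, then (turn=1), then result=7040, then (turn=2), then result=8800, then returns -1
verdict: not equivalent; witness: base=1, step=-1


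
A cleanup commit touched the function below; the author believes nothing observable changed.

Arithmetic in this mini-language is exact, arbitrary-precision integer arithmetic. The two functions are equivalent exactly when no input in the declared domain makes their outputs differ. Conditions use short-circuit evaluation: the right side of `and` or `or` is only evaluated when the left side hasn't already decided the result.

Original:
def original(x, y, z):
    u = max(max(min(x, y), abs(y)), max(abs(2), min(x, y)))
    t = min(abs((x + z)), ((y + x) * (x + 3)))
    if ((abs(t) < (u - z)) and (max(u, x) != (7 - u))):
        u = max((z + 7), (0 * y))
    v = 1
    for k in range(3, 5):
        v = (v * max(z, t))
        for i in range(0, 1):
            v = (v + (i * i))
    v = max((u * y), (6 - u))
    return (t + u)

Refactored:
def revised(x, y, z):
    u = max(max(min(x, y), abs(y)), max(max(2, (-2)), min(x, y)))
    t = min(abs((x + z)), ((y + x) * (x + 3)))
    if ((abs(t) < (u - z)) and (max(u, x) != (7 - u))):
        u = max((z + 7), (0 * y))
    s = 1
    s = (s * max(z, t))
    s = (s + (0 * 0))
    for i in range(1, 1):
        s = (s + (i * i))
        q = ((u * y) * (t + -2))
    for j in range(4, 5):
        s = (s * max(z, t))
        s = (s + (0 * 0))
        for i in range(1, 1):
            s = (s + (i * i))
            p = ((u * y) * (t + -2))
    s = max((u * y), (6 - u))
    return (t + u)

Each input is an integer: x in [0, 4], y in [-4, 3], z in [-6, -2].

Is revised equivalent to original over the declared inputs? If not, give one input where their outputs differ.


Behavior is preserved: although arithmetic usage differs; and statement counts differ; and min/max/abs usage differs; and loop structure differs; and constant usage differs; and local variable names differ, the outputs never diverge.
Tracing x=3, y=1, z=-2: original: u = 2; t = 1; ((abs(t) < (u - z)) and (max(u, x) != (7 - u))) -> true; u = 5; v = 1; [k=3]; v = 1; [i=0]; v = 1; [k=4]; v = 1; [i=0]; v = 1; v = 5; return 6 | revised: u = 2; t = 1; ((abs(t) < (u - z)) and (max(u, x) != (7 - u))) -> true; u = 5; s = 1; s = 1; s = 1; the i loop: no iterations; [j=4]; s = 1; s = 1; the i loop: no iterations; s = 5; return 6 — matching result 6.
Sweeping the whole domain (200 inputs) finds no disagreement.
verdict: equivalent


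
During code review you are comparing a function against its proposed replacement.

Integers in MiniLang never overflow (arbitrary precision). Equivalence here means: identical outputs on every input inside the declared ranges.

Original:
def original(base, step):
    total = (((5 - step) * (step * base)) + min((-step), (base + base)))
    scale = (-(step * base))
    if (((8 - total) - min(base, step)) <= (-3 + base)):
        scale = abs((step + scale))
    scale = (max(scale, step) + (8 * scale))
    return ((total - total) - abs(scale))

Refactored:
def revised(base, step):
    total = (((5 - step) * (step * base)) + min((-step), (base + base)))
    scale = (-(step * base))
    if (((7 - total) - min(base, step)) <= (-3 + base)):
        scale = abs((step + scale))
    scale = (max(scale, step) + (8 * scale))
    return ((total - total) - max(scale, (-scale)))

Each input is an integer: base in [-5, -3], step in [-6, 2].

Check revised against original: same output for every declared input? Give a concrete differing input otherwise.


Input base=-5, step=-1: -41 from original versus -54 from revised.
verdict: not equivalent; witness: base=-5, step=-1


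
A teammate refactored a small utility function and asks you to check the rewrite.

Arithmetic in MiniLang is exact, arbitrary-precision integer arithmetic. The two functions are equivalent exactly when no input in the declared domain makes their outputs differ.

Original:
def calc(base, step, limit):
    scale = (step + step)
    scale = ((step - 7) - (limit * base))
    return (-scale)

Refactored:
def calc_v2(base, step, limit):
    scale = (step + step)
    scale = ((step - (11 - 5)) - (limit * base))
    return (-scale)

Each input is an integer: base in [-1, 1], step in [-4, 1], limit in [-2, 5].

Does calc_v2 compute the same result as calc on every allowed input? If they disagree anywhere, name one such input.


There is a counterexample at base=-1, step=-4, limit=-2: 13 on one side, 12 on the other.
calc: scale becomes -8; next scale becomes -13; next final value 13
calc_v2: scale becomes -8; next scale becomes -12; next final value 12
verdict: not equivalent; witness: base=-1, step=-4, limit=-2


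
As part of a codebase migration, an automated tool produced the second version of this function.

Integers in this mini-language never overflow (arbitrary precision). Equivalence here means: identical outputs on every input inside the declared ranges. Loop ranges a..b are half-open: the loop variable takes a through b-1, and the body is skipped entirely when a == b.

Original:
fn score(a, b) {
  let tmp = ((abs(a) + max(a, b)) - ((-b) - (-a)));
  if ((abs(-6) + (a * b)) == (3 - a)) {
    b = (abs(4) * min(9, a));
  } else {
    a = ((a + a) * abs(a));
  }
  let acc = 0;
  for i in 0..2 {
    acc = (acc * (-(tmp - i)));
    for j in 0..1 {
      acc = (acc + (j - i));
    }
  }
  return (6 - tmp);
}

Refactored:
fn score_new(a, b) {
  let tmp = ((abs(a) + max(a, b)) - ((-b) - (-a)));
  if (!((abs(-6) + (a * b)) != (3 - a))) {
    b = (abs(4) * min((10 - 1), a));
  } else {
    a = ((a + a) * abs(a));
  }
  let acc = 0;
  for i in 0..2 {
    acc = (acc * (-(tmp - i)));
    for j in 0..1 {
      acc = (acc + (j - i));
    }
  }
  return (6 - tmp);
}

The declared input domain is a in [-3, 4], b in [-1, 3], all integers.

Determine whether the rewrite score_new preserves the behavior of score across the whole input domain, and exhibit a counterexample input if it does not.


Changes here: boolean connective usage differs, plus arithmetic usage differs, plus comparison usage differs, plus constant usage differs; the full 40-point sweep finds no disagreement.
verdict: equivalent


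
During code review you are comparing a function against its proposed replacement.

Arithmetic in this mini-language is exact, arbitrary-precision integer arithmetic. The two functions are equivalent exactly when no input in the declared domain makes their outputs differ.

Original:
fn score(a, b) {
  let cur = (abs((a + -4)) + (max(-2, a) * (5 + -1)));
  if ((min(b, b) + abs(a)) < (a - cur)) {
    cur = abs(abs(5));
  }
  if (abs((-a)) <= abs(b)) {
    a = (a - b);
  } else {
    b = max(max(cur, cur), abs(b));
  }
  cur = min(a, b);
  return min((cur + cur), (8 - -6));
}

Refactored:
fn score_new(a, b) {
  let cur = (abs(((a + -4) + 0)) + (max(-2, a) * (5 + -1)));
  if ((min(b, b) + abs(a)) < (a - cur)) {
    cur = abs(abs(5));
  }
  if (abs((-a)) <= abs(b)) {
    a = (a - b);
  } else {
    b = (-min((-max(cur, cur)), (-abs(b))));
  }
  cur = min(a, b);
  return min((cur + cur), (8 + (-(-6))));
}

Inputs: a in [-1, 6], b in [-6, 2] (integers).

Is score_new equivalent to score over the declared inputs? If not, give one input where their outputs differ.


Equivalent — the differences include min/max/abs usage differs; and arithmetic usage differs; and constant usage differs, yet no declared input distinguishes the two.
Tracing a=0, b=-5: score: cur = 4; ((min(b, b) + abs(a)) < (a - cur)) -> true; cur = 5; (abs((-a)) <= abs(b)) -> true; a = 5; cur = -5; return -10 | score_new: cur = 4; ((min(b, b) + abs(a)) < (a - cur)) -> true; cur = 5; (abs((-a)) <= abs(b)) -> true; a = 5; cur = -5; return -10 — matching result -10.
Every one of the 72 inputs gives matching results.
verdict: equivalent


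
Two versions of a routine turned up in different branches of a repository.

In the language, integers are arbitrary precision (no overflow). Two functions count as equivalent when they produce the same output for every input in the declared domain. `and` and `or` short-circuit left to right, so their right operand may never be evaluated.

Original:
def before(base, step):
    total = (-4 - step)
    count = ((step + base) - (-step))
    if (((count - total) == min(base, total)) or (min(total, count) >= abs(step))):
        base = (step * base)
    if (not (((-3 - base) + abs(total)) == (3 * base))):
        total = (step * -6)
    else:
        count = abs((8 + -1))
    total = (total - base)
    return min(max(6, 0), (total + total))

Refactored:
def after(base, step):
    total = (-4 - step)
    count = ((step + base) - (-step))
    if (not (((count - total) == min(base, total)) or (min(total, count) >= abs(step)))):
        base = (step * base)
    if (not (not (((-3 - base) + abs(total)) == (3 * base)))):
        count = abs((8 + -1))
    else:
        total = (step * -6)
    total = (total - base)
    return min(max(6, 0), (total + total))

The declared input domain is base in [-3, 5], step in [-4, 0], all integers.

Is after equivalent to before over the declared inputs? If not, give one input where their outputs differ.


These are not equivalent — on base=-3, step=0 the outputs split (6 vs 0).
before: total=-4, then count=-3, then (((count - total) == min(base, total)) or (min(total, count) >= abs(step))) is false, then (not (((-3 - base) + abs(total)) == (3 * base))) is true, then total=0, then total=3, then returns 6
after: total=-4, then count=-3, then (not (((count - total) == min(base, total)) or (min(total, count) >= abs(step)))) is true, then base=0, then (not (not (((-3 - base) + abs(total)) == (3 * base)))) is false, then total=0, then total=0, then returns 0
verdict: not equivalent; witness: base=-3, step=0


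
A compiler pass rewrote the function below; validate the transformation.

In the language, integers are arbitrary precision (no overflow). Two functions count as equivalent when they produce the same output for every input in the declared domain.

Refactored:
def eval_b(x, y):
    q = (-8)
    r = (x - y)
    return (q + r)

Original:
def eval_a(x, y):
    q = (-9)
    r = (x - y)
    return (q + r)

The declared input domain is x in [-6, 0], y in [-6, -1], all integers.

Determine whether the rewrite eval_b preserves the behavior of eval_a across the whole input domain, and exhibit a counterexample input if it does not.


These are not equivalent — on x=-6, y=-6 the outputs split (-9 vs -8).
eval_a: q := -9 | r := 0 | result -9
eval_b: q := -8 | r := 0 | result -8
verdict: not equivalent; witness: x=-6, y=-6


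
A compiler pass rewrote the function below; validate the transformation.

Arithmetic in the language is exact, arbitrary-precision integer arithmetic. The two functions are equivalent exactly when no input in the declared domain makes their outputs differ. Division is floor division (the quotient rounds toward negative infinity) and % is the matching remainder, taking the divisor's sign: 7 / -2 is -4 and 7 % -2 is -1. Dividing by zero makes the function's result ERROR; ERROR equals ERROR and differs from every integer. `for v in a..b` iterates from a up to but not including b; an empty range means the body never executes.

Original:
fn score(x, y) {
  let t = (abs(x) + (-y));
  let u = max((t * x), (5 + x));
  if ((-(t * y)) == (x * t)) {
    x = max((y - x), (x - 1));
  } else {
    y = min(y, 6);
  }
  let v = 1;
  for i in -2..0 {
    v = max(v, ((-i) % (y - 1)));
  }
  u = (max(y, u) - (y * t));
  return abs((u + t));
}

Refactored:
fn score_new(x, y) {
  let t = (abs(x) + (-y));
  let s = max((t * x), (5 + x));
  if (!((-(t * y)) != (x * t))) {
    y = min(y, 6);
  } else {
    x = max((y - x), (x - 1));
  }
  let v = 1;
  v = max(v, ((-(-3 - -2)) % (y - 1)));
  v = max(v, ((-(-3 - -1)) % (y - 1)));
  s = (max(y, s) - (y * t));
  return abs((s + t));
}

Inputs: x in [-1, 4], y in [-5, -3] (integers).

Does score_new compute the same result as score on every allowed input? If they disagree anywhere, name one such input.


The suspicious edit (`((-(t * y)) == (x * t))` became `((-(t * y)) != (x * t))`) never changes the result for any input inside the declared domain; all 18 inputs agree.
verdict: equivalent


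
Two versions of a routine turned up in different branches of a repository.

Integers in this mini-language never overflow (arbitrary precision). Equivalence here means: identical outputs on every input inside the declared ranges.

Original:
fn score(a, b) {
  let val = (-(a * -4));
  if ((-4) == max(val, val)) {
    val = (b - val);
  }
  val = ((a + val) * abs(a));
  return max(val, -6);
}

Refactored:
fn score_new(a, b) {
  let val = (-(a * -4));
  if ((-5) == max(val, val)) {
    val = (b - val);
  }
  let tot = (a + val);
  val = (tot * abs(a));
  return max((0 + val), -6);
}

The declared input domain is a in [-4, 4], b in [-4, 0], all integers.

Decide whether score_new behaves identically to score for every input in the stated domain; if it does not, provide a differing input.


Input a=-1, b=-4: -1 from score versus -5 from score_new.
verdict: not equivalent; witness: a=-1, b=-4
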